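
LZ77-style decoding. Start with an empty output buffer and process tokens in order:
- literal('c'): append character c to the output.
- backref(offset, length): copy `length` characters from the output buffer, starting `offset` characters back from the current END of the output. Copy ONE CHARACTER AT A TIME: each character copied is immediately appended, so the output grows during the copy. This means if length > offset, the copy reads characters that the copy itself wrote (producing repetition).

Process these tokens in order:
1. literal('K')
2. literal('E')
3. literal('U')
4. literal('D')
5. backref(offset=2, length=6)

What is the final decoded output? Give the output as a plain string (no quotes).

Answer: KEUDUDUDUD

Derivation:
Token 1: literal('K'). Output: "K"
Token 2: literal('E'). Output: "KE"
Token 3: literal('U'). Output: "KEU"
Token 4: literal('D'). Output: "KEUD"
Token 5: backref(off=2, len=6) (overlapping!). Copied 'UDUDUD' from pos 2. Output: "KEUDUDUDUD"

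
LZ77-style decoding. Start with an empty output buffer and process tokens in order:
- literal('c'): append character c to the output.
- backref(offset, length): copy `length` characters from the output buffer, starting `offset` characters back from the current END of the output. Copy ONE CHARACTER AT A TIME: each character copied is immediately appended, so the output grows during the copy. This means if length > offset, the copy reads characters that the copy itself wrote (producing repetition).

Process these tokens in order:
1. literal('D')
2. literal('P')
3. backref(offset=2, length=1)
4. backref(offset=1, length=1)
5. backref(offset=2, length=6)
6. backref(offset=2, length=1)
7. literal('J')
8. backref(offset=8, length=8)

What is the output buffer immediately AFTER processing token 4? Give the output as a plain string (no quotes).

Answer: DPDD

Derivation:
Token 1: literal('D'). Output: "D"
Token 2: literal('P'). Output: "DP"
Token 3: backref(off=2, len=1). Copied 'D' from pos 0. Output: "DPD"
Token 4: backref(off=1, len=1). Copied 'D' from pos 2. Output: "DPDD"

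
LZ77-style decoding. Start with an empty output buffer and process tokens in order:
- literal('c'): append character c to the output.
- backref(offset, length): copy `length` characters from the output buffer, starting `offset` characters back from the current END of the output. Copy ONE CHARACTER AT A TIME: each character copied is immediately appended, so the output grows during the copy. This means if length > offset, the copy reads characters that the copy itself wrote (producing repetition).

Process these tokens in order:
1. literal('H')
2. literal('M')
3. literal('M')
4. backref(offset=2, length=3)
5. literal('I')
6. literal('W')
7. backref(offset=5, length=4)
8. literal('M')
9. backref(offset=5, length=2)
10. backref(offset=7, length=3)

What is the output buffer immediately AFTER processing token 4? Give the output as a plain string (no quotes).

Token 1: literal('H'). Output: "H"
Token 2: literal('M'). Output: "HM"
Token 3: literal('M'). Output: "HMM"
Token 4: backref(off=2, len=3) (overlapping!). Copied 'MMM' from pos 1. Output: "HMMMMM"

Answer: HMMMMM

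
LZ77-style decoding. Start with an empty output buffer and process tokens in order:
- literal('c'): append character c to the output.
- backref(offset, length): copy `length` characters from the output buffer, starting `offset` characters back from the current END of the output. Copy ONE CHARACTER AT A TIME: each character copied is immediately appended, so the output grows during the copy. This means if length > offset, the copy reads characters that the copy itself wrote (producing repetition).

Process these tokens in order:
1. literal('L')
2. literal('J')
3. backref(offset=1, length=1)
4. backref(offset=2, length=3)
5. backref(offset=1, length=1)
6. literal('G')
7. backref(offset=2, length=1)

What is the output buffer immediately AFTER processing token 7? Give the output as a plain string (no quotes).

Token 1: literal('L'). Output: "L"
Token 2: literal('J'). Output: "LJ"
Token 3: backref(off=1, len=1). Copied 'J' from pos 1. Output: "LJJ"
Token 4: backref(off=2, len=3) (overlapping!). Copied 'JJJ' from pos 1. Output: "LJJJJJ"
Token 5: backref(off=1, len=1). Copied 'J' from pos 5. Output: "LJJJJJJ"
Token 6: literal('G'). Output: "LJJJJJJG"
Token 7: backref(off=2, len=1). Copied 'J' from pos 6. Output: "LJJJJJJGJ"

Answer: LJJJJJJGJ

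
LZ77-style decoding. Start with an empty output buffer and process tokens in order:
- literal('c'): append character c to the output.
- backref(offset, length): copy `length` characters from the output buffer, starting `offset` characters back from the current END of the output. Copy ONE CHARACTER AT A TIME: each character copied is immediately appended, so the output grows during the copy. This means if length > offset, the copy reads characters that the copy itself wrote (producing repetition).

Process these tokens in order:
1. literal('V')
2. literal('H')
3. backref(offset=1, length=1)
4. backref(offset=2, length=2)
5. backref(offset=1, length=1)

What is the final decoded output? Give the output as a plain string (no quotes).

Answer: VHHHHH

Derivation:
Token 1: literal('V'). Output: "V"
Token 2: literal('H'). Output: "VH"
Token 3: backref(off=1, len=1). Copied 'H' from pos 1. Output: "VHH"
Token 4: backref(off=2, len=2). Copied 'HH' from pos 1. Output: "VHHHH"
Token 5: backref(off=1, len=1). Copied 'H' from pos 4. Output: "VHHHHH"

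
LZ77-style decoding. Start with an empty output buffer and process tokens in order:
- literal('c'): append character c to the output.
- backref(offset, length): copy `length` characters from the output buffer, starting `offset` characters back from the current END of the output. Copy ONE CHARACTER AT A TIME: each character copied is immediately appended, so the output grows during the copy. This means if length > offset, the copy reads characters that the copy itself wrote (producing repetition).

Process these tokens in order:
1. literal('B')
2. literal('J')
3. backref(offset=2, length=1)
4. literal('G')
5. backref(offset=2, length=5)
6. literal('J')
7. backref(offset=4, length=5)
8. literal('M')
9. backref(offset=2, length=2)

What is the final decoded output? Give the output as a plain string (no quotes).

Answer: BJBGBGBGBJBGBJBMBM

Derivation:
Token 1: literal('B'). Output: "B"
Token 2: literal('J'). Output: "BJ"
Token 3: backref(off=2, len=1). Copied 'B' from pos 0. Output: "BJB"
Token 4: literal('G'). Output: "BJBG"
Token 5: backref(off=2, len=5) (overlapping!). Copied 'BGBGB' from pos 2. Output: "BJBGBGBGB"
Token 6: literal('J'). Output: "BJBGBGBGBJ"
Token 7: backref(off=4, len=5) (overlapping!). Copied 'BGBJB' from pos 6. Output: "BJBGBGBGBJBGBJB"
Token 8: literal('M'). Output: "BJBGBGBGBJBGBJBM"
Token 9: backref(off=2, len=2). Copied 'BM' from pos 14. Output: "BJBGBGBGBJBGBJBMBM"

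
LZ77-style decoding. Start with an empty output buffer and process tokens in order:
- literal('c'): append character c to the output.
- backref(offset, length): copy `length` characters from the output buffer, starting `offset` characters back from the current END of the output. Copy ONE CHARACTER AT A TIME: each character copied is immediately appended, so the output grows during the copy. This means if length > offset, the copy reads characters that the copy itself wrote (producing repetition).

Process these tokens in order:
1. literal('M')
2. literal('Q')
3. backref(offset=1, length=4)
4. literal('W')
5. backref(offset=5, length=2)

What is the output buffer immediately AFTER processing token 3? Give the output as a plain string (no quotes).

Token 1: literal('M'). Output: "M"
Token 2: literal('Q'). Output: "MQ"
Token 3: backref(off=1, len=4) (overlapping!). Copied 'QQQQ' from pos 1. Output: "MQQQQQ"

Answer: MQQQQQ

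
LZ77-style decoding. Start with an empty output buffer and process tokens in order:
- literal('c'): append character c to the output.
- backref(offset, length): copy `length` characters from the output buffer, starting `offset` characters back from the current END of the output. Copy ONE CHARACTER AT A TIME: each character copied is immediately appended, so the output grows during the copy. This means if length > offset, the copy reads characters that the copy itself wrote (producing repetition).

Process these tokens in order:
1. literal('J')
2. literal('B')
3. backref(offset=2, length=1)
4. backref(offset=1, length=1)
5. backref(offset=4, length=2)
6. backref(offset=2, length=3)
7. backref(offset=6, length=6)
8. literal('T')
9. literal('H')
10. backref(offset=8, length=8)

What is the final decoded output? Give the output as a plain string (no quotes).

Answer: JBJJJBJBJJJBJBJTHJJBJBJTH

Derivation:
Token 1: literal('J'). Output: "J"
Token 2: literal('B'). Output: "JB"
Token 3: backref(off=2, len=1). Copied 'J' from pos 0. Output: "JBJ"
Token 4: backref(off=1, len=1). Copied 'J' from pos 2. Output: "JBJJ"
Token 5: backref(off=4, len=2). Copied 'JB' from pos 0. Output: "JBJJJB"
Token 6: backref(off=2, len=3) (overlapping!). Copied 'JBJ' from pos 4. Output: "JBJJJBJBJ"
Token 7: backref(off=6, len=6). Copied 'JJBJBJ' from pos 3. Output: "JBJJJBJBJJJBJBJ"
Token 8: literal('T'). Output: "JBJJJBJBJJJBJBJT"
Token 9: literal('H'). Output: "JBJJJBJBJJJBJBJTH"
Token 10: backref(off=8, len=8). Copied 'JJBJBJTH' from pos 9. Output: "JBJJJBJBJJJBJBJTHJJBJBJTH"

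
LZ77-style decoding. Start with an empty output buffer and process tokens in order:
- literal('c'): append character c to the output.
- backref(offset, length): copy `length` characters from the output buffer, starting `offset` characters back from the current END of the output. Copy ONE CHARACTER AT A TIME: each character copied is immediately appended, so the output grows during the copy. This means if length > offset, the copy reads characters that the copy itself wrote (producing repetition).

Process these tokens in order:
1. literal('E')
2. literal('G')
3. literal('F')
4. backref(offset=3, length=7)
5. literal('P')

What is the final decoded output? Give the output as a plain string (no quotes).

Answer: EGFEGFEGFEP

Derivation:
Token 1: literal('E'). Output: "E"
Token 2: literal('G'). Output: "EG"
Token 3: literal('F'). Output: "EGF"
Token 4: backref(off=3, len=7) (overlapping!). Copied 'EGFEGFE' from pos 0. Output: "EGFEGFEGFE"
Token 5: literal('P'). Output: "EGFEGFEGFEP"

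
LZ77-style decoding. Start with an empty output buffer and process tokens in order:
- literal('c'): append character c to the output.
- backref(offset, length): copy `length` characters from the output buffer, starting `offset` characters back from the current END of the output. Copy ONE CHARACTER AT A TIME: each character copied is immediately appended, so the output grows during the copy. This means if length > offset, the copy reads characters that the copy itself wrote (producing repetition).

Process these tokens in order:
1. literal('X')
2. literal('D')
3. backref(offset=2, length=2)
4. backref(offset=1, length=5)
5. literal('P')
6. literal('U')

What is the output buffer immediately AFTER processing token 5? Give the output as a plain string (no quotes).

Token 1: literal('X'). Output: "X"
Token 2: literal('D'). Output: "XD"
Token 3: backref(off=2, len=2). Copied 'XD' from pos 0. Output: "XDXD"
Token 4: backref(off=1, len=5) (overlapping!). Copied 'DDDDD' from pos 3. Output: "XDXDDDDDD"
Token 5: literal('P'). Output: "XDXDDDDDDP"

Answer: XDXDDDDDDP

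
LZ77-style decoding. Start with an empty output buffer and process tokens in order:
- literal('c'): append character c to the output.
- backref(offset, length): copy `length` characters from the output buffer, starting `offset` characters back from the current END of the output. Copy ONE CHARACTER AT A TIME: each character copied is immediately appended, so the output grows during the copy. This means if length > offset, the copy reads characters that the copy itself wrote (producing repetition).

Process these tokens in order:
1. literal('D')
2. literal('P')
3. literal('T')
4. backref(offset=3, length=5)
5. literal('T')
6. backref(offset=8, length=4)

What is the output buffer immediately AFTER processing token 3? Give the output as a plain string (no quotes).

Token 1: literal('D'). Output: "D"
Token 2: literal('P'). Output: "DP"
Token 3: literal('T'). Output: "DPT"

Answer: DPT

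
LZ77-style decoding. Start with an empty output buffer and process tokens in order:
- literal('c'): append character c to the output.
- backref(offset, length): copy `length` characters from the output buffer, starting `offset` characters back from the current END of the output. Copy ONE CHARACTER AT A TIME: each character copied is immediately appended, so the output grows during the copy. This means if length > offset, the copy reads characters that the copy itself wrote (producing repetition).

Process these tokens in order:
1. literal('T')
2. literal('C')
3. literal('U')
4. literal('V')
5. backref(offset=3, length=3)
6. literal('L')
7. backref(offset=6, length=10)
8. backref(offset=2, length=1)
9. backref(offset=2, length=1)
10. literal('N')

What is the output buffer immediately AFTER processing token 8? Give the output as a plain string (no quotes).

Token 1: literal('T'). Output: "T"
Token 2: literal('C'). Output: "TC"
Token 3: literal('U'). Output: "TCU"
Token 4: literal('V'). Output: "TCUV"
Token 5: backref(off=3, len=3). Copied 'CUV' from pos 1. Output: "TCUVCUV"
Token 6: literal('L'). Output: "TCUVCUVL"
Token 7: backref(off=6, len=10) (overlapping!). Copied 'UVCUVLUVCU' from pos 2. Output: "TCUVCUVLUVCUVLUVCU"
Token 8: backref(off=2, len=1). Copied 'C' from pos 16. Output: "TCUVCUVLUVCUVLUVCUC"

Answer: TCUVCUVLUVCUVLUVCUC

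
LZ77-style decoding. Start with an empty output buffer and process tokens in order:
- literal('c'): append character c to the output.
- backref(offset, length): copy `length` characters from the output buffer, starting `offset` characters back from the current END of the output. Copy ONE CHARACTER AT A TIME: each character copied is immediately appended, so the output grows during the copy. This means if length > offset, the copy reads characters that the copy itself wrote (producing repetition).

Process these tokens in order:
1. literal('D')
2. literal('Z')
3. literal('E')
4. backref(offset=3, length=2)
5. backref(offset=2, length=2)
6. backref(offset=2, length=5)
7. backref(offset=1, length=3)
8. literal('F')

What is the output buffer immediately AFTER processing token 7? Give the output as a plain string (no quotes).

Answer: DZEDZDZDZDZDDDD

Derivation:
Token 1: literal('D'). Output: "D"
Token 2: literal('Z'). Output: "DZ"
Token 3: literal('E'). Output: "DZE"
Token 4: backref(off=3, len=2). Copied 'DZ' from pos 0. Output: "DZEDZ"
Token 5: backref(off=2, len=2). Copied 'DZ' from pos 3. Output: "DZEDZDZ"
Token 6: backref(off=2, len=5) (overlapping!). Copied 'DZDZD' from pos 5. Output: "DZEDZDZDZDZD"
Token 7: backref(off=1, len=3) (overlapping!). Copied 'DDD' from pos 11. Output: "DZEDZDZDZDZDDDD"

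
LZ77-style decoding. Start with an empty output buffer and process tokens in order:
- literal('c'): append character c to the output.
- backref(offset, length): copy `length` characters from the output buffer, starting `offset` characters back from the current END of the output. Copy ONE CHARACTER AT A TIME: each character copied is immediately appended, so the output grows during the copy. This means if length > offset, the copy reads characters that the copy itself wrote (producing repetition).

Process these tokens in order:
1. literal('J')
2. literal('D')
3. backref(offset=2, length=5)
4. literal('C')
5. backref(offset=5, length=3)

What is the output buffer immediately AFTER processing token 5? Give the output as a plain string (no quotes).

Token 1: literal('J'). Output: "J"
Token 2: literal('D'). Output: "JD"
Token 3: backref(off=2, len=5) (overlapping!). Copied 'JDJDJ' from pos 0. Output: "JDJDJDJ"
Token 4: literal('C'). Output: "JDJDJDJC"
Token 5: backref(off=5, len=3). Copied 'DJD' from pos 3. Output: "JDJDJDJCDJD"

Answer: JDJDJDJCDJD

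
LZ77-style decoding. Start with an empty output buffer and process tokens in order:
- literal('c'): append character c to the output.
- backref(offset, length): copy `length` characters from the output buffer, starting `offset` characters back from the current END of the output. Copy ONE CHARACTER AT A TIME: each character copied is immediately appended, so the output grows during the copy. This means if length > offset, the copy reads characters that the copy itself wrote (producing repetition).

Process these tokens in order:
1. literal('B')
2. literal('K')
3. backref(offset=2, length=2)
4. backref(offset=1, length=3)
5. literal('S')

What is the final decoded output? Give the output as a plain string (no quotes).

Answer: BKBKKKKS

Derivation:
Token 1: literal('B'). Output: "B"
Token 2: literal('K'). Output: "BK"
Token 3: backref(off=2, len=2). Copied 'BK' from pos 0. Output: "BKBK"
Token 4: backref(off=1, len=3) (overlapping!). Copied 'KKK' from pos 3. Output: "BKBKKKK"
Token 5: literal('S'). Output: "BKBKKKKS"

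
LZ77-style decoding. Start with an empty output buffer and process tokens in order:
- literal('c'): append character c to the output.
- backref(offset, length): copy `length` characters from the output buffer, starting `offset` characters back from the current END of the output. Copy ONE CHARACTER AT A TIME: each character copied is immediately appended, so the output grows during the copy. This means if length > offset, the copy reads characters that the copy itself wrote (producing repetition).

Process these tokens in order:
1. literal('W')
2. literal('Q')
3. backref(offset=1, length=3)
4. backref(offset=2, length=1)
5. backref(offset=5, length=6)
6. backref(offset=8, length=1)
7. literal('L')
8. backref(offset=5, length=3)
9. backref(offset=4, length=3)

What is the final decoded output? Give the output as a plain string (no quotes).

Answer: WQQQQQQQQQQQQLQQQLQQ

Derivation:
Token 1: literal('W'). Output: "W"
Token 2: literal('Q'). Output: "WQ"
Token 3: backref(off=1, len=3) (overlapping!). Copied 'QQQ' from pos 1. Output: "WQQQQ"
Token 4: backref(off=2, len=1). Copied 'Q' from pos 3. Output: "WQQQQQ"
Token 5: backref(off=5, len=6) (overlapping!). Copied 'QQQQQQ' from pos 1. Output: "WQQQQQQQQQQQ"
Token 6: backref(off=8, len=1). Copied 'Q' from pos 4. Output: "WQQQQQQQQQQQQ"
Token 7: literal('L'). Output: "WQQQQQQQQQQQQL"
Token 8: backref(off=5, len=3). Copied 'QQQ' from pos 9. Output: "WQQQQQQQQQQQQLQQQ"
Token 9: backref(off=4, len=3). Copied 'LQQ' from pos 13. Output: "WQQQQQQQQQQQQLQQQLQQ"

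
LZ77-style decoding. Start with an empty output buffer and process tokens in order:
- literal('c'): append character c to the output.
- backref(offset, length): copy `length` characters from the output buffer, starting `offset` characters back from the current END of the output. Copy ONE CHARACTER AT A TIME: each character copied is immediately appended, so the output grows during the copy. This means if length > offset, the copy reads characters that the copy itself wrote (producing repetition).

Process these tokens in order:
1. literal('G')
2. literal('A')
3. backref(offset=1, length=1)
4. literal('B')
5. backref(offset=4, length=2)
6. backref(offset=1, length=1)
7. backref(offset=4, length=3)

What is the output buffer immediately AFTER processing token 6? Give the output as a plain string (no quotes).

Answer: GAABGAA

Derivation:
Token 1: literal('G'). Output: "G"
Token 2: literal('A'). Output: "GA"
Token 3: backref(off=1, len=1). Copied 'A' from pos 1. Output: "GAA"
Token 4: literal('B'). Output: "GAAB"
Token 5: backref(off=4, len=2). Copied 'GA' from pos 0. Output: "GAABGA"
Token 6: backref(off=1, len=1). Copied 'A' from pos 5. Output: "GAABGAA"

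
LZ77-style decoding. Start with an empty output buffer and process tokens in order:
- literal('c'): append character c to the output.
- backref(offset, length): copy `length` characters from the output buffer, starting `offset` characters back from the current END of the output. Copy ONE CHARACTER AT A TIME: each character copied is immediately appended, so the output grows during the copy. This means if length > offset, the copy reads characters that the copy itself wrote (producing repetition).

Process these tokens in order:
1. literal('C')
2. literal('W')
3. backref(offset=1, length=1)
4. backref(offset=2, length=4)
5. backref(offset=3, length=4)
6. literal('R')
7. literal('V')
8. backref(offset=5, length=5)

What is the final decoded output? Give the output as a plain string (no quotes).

Token 1: literal('C'). Output: "C"
Token 2: literal('W'). Output: "CW"
Token 3: backref(off=1, len=1). Copied 'W' from pos 1. Output: "CWW"
Token 4: backref(off=2, len=4) (overlapping!). Copied 'WWWW' from pos 1. Output: "CWWWWWW"
Token 5: backref(off=3, len=4) (overlapping!). Copied 'WWWW' from pos 4. Output: "CWWWWWWWWWW"
Token 6: literal('R'). Output: "CWWWWWWWWWWR"
Token 7: literal('V'). Output: "CWWWWWWWWWWRV"
Token 8: backref(off=5, len=5). Copied 'WWWRV' from pos 8. Output: "CWWWWWWWWWWRVWWWRV"

Answer: CWWWWWWWWWWRVWWWRV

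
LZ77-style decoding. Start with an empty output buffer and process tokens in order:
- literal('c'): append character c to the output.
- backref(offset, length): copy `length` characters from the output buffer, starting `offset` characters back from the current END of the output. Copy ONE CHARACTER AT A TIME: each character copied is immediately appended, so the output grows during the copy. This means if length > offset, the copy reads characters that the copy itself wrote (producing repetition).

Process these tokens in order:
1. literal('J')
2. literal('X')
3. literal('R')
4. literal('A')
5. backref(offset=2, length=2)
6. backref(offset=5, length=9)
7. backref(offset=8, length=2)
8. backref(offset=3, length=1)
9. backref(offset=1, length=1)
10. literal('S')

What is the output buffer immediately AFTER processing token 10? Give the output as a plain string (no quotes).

Token 1: literal('J'). Output: "J"
Token 2: literal('X'). Output: "JX"
Token 3: literal('R'). Output: "JXR"
Token 4: literal('A'). Output: "JXRA"
Token 5: backref(off=2, len=2). Copied 'RA' from pos 2. Output: "JXRARA"
Token 6: backref(off=5, len=9) (overlapping!). Copied 'XRARAXRAR' from pos 1. Output: "JXRARAXRARAXRAR"
Token 7: backref(off=8, len=2). Copied 'RA' from pos 7. Output: "JXRARAXRARAXRARRA"
Token 8: backref(off=3, len=1). Copied 'R' from pos 14. Output: "JXRARAXRARAXRARRAR"
Token 9: backref(off=1, len=1). Copied 'R' from pos 17. Output: "JXRARAXRARAXRARRARR"
Token 10: literal('S'). Output: "JXRARAXRARAXRARRARRS"

Answer: JXRARAXRARAXRARRARRS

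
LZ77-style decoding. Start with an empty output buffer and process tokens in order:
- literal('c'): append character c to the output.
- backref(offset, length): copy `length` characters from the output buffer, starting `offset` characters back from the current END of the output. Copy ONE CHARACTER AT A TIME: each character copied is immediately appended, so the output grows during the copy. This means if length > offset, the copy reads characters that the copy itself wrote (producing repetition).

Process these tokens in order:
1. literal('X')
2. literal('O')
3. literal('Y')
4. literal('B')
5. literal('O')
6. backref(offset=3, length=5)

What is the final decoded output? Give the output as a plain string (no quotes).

Token 1: literal('X'). Output: "X"
Token 2: literal('O'). Output: "XO"
Token 3: literal('Y'). Output: "XOY"
Token 4: literal('B'). Output: "XOYB"
Token 5: literal('O'). Output: "XOYBO"
Token 6: backref(off=3, len=5) (overlapping!). Copied 'YBOYB' from pos 2. Output: "XOYBOYBOYB"

Answer: XOYBOYBOYB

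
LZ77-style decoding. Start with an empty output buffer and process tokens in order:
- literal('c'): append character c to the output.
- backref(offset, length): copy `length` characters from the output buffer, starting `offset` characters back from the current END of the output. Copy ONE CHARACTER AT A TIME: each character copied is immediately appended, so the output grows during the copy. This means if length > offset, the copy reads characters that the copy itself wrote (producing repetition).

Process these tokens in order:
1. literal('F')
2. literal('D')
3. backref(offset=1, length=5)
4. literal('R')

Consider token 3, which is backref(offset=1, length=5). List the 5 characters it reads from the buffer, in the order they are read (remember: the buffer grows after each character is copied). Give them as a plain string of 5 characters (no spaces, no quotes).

Answer: DDDDD

Derivation:
Token 1: literal('F'). Output: "F"
Token 2: literal('D'). Output: "FD"
Token 3: backref(off=1, len=5). Buffer before: "FD" (len 2)
  byte 1: read out[1]='D', append. Buffer now: "FDD"
  byte 2: read out[2]='D', append. Buffer now: "FDDD"
  byte 3: read out[3]='D', append. Buffer now: "FDDDD"
  byte 4: read out[4]='D', append. Buffer now: "FDDDDD"
  byte 5: read out[5]='D', append. Buffer now: "FDDDDDD"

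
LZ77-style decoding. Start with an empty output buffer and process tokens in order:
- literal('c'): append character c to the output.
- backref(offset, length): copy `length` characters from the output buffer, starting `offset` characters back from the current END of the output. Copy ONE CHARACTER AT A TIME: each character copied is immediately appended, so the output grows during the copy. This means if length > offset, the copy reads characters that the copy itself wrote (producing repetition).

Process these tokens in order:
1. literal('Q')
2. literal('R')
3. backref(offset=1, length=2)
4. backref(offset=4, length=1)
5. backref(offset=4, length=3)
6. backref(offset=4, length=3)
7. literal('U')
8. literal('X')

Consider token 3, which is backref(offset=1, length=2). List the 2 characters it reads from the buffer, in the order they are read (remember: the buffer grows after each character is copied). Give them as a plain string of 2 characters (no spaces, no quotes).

Answer: RR

Derivation:
Token 1: literal('Q'). Output: "Q"
Token 2: literal('R'). Output: "QR"
Token 3: backref(off=1, len=2). Buffer before: "QR" (len 2)
  byte 1: read out[1]='R', append. Buffer now: "QRR"
  byte 2: read out[2]='R', append. Buffer now: "QRRR"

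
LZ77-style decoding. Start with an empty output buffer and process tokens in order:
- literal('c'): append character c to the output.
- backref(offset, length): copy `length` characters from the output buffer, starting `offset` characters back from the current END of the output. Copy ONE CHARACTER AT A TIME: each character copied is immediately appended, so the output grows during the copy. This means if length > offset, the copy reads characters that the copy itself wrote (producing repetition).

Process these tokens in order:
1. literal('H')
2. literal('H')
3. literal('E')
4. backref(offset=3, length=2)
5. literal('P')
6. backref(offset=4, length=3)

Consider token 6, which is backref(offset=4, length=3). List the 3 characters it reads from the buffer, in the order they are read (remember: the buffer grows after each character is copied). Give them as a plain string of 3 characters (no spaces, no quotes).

Token 1: literal('H'). Output: "H"
Token 2: literal('H'). Output: "HH"
Token 3: literal('E'). Output: "HHE"
Token 4: backref(off=3, len=2). Copied 'HH' from pos 0. Output: "HHEHH"
Token 5: literal('P'). Output: "HHEHHP"
Token 6: backref(off=4, len=3). Buffer before: "HHEHHP" (len 6)
  byte 1: read out[2]='E', append. Buffer now: "HHEHHPE"
  byte 2: read out[3]='H', append. Buffer now: "HHEHHPEH"
  byte 3: read out[4]='H', append. Buffer now: "HHEHHPEHH"

Answer: EHH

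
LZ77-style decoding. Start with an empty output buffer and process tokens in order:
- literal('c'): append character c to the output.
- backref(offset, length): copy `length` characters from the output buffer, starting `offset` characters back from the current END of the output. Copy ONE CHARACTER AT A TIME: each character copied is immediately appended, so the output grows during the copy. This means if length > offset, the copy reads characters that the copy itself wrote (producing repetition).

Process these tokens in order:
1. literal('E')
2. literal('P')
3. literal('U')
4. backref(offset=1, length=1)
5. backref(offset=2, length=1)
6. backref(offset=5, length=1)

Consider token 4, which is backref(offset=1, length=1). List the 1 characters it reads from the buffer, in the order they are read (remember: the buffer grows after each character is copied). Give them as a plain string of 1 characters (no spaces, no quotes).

Answer: U

Derivation:
Token 1: literal('E'). Output: "E"
Token 2: literal('P'). Output: "EP"
Token 3: literal('U'). Output: "EPU"
Token 4: backref(off=1, len=1). Buffer before: "EPU" (len 3)
  byte 1: read out[2]='U', append. Buffer now: "EPUU"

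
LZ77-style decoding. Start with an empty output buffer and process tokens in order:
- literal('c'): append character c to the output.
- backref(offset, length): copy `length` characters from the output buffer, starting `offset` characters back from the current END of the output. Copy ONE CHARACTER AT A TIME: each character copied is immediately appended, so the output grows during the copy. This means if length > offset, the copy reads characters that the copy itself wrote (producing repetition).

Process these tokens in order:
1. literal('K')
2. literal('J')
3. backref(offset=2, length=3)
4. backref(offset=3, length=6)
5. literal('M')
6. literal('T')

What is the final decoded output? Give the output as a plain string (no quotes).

Token 1: literal('K'). Output: "K"
Token 2: literal('J'). Output: "KJ"
Token 3: backref(off=2, len=3) (overlapping!). Copied 'KJK' from pos 0. Output: "KJKJK"
Token 4: backref(off=3, len=6) (overlapping!). Copied 'KJKKJK' from pos 2. Output: "KJKJKKJKKJK"
Token 5: literal('M'). Output: "KJKJKKJKKJKM"
Token 6: literal('T'). Output: "KJKJKKJKKJKMT"

Answer: KJKJKKJKKJKMT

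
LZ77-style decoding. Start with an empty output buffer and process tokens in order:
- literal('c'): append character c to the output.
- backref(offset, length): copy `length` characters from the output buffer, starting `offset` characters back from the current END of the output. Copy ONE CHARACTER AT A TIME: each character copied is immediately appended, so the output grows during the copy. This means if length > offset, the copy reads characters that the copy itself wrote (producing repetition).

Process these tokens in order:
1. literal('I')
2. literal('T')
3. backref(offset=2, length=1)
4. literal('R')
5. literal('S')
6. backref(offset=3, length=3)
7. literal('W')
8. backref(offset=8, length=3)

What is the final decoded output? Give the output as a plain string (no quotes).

Token 1: literal('I'). Output: "I"
Token 2: literal('T'). Output: "IT"
Token 3: backref(off=2, len=1). Copied 'I' from pos 0. Output: "ITI"
Token 4: literal('R'). Output: "ITIR"
Token 5: literal('S'). Output: "ITIRS"
Token 6: backref(off=3, len=3). Copied 'IRS' from pos 2. Output: "ITIRSIRS"
Token 7: literal('W'). Output: "ITIRSIRSW"
Token 8: backref(off=8, len=3). Copied 'TIR' from pos 1. Output: "ITIRSIRSWTIR"

Answer: ITIRSIRSWTIR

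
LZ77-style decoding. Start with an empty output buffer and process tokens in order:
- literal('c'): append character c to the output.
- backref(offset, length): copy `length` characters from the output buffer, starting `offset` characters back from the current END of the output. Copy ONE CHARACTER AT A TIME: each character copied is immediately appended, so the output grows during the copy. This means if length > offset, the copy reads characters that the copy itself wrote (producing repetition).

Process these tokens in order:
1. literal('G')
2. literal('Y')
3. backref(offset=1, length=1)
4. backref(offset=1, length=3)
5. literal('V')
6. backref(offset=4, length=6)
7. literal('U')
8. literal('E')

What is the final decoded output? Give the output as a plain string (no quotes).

Token 1: literal('G'). Output: "G"
Token 2: literal('Y'). Output: "GY"
Token 3: backref(off=1, len=1). Copied 'Y' from pos 1. Output: "GYY"
Token 4: backref(off=1, len=3) (overlapping!). Copied 'YYY' from pos 2. Output: "GYYYYY"
Token 5: literal('V'). Output: "GYYYYYV"
Token 6: backref(off=4, len=6) (overlapping!). Copied 'YYYVYY' from pos 3. Output: "GYYYYYVYYYVYY"
Token 7: literal('U'). Output: "GYYYYYVYYYVYYU"
Token 8: literal('E'). Output: "GYYYYYVYYYVYYUE"

Answer: GYYYYYVYYYVYYUE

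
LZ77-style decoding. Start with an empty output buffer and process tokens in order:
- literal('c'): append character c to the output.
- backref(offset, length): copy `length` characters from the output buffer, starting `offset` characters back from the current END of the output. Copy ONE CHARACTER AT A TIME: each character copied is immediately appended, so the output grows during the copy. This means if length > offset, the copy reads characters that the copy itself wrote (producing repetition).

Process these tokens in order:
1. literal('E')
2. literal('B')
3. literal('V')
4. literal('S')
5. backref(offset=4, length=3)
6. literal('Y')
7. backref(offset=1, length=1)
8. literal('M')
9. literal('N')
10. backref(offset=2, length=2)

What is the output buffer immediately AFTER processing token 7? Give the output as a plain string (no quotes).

Answer: EBVSEBVYY

Derivation:
Token 1: literal('E'). Output: "E"
Token 2: literal('B'). Output: "EB"
Token 3: literal('V'). Output: "EBV"
Token 4: literal('S'). Output: "EBVS"
Token 5: backref(off=4, len=3). Copied 'EBV' from pos 0. Output: "EBVSEBV"
Token 6: literal('Y'). Output: "EBVSEBVY"
Token 7: backref(off=1, len=1). Copied 'Y' from pos 7. Output: "EBVSEBVYY"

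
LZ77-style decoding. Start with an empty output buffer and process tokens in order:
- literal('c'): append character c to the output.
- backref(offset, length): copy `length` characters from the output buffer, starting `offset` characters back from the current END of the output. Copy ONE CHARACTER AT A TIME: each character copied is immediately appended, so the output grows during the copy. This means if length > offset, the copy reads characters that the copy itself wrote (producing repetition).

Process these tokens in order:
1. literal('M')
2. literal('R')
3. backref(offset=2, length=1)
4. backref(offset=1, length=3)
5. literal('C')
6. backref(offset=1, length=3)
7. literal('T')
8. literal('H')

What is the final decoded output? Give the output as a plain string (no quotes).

Answer: MRMMMMCCCCTH

Derivation:
Token 1: literal('M'). Output: "M"
Token 2: literal('R'). Output: "MR"
Token 3: backref(off=2, len=1). Copied 'M' from pos 0. Output: "MRM"
Token 4: backref(off=1, len=3) (overlapping!). Copied 'MMM' from pos 2. Output: "MRMMMM"
Token 5: literal('C'). Output: "MRMMMMC"
Token 6: backref(off=1, len=3) (overlapping!). Copied 'CCC' from pos 6. Output: "MRMMMMCCCC"
Token 7: literal('T'). Output: "MRMMMMCCCCT"
Token 8: literal('H'). Output: "MRMMMMCCCCTH"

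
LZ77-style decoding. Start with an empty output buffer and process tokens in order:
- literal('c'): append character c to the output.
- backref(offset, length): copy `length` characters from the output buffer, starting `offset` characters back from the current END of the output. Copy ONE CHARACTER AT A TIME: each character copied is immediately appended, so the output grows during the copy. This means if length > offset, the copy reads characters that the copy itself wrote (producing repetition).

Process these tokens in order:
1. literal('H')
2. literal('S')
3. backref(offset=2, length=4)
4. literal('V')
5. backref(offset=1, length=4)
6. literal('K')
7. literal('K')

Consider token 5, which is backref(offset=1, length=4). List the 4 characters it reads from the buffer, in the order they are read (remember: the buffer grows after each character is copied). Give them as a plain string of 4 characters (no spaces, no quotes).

Token 1: literal('H'). Output: "H"
Token 2: literal('S'). Output: "HS"
Token 3: backref(off=2, len=4) (overlapping!). Copied 'HSHS' from pos 0. Output: "HSHSHS"
Token 4: literal('V'). Output: "HSHSHSV"
Token 5: backref(off=1, len=4). Buffer before: "HSHSHSV" (len 7)
  byte 1: read out[6]='V', append. Buffer now: "HSHSHSVV"
  byte 2: read out[7]='V', append. Buffer now: "HSHSHSVVV"
  byte 3: read out[8]='V', append. Buffer now: "HSHSHSVVVV"
  byte 4: read out[9]='V', append. Buffer now: "HSHSHSVVVVV"

Answer: VVVV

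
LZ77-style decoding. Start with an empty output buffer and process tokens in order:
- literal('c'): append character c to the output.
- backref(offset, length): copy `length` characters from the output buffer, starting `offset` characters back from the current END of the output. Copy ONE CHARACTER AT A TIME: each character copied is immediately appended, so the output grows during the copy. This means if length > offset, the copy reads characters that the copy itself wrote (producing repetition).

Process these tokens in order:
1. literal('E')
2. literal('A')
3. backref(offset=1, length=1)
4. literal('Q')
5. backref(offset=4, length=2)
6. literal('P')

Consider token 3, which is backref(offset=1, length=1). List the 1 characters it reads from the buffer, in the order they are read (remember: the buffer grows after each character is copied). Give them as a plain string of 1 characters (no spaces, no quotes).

Token 1: literal('E'). Output: "E"
Token 2: literal('A'). Output: "EA"
Token 3: backref(off=1, len=1). Buffer before: "EA" (len 2)
  byte 1: read out[1]='A', append. Buffer now: "EAA"

Answer: A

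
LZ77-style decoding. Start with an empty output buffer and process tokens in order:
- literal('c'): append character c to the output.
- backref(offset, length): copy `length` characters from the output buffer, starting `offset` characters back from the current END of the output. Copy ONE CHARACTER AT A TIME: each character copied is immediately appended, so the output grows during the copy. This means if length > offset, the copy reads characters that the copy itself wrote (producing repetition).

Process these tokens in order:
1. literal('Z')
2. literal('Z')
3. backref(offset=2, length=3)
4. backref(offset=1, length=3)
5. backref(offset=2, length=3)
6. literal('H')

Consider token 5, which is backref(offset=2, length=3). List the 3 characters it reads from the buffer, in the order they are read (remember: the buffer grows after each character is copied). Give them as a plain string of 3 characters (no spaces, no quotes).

Answer: ZZZ

Derivation:
Token 1: literal('Z'). Output: "Z"
Token 2: literal('Z'). Output: "ZZ"
Token 3: backref(off=2, len=3) (overlapping!). Copied 'ZZZ' from pos 0. Output: "ZZZZZ"
Token 4: backref(off=1, len=3) (overlapping!). Copied 'ZZZ' from pos 4. Output: "ZZZZZZZZ"
Token 5: backref(off=2, len=3). Buffer before: "ZZZZZZZZ" (len 8)
  byte 1: read out[6]='Z', append. Buffer now: "ZZZZZZZZZ"
  byte 2: read out[7]='Z', append. Buffer now: "ZZZZZZZZZZ"
  byte 3: read out[8]='Z', append. Buffer now: "ZZZZZZZZZZZ"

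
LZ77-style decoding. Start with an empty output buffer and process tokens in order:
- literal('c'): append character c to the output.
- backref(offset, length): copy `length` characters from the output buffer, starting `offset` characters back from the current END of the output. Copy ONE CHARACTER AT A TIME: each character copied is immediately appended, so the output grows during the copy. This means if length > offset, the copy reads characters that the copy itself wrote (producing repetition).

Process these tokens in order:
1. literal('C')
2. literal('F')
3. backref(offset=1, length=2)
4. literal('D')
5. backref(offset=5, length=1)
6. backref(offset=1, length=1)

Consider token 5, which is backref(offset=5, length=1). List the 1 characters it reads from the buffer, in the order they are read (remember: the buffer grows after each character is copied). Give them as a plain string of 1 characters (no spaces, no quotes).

Token 1: literal('C'). Output: "C"
Token 2: literal('F'). Output: "CF"
Token 3: backref(off=1, len=2) (overlapping!). Copied 'FF' from pos 1. Output: "CFFF"
Token 4: literal('D'). Output: "CFFFD"
Token 5: backref(off=5, len=1). Buffer before: "CFFFD" (len 5)
  byte 1: read out[0]='C', append. Buffer now: "CFFFDC"

Answer: C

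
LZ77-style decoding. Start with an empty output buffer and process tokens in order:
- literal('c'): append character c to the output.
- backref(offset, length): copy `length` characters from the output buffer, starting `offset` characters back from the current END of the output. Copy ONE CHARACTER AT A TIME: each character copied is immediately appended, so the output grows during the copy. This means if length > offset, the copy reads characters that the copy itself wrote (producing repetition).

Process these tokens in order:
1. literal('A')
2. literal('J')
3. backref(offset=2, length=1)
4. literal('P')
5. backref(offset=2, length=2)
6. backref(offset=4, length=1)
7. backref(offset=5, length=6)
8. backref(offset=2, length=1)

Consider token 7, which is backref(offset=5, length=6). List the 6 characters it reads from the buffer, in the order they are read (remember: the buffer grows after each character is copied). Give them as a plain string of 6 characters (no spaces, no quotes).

Answer: APAPAA

Derivation:
Token 1: literal('A'). Output: "A"
Token 2: literal('J'). Output: "AJ"
Token 3: backref(off=2, len=1). Copied 'A' from pos 0. Output: "AJA"
Token 4: literal('P'). Output: "AJAP"
Token 5: backref(off=2, len=2). Copied 'AP' from pos 2. Output: "AJAPAP"
Token 6: backref(off=4, len=1). Copied 'A' from pos 2. Output: "AJAPAPA"
Token 7: backref(off=5, len=6). Buffer before: "AJAPAPA" (len 7)
  byte 1: read out[2]='A', append. Buffer now: "AJAPAPAA"
  byte 2: read out[3]='P', append. Buffer now: "AJAPAPAAP"
  byte 3: read out[4]='A', append. Buffer now: "AJAPAPAAPA"
  byte 4: read out[5]='P', append. Buffer now: "AJAPAPAAPAP"
  byte 5: read out[6]='A', append. Buffer now: "AJAPAPAAPAPA"
  byte 6: read out[7]='A', append. Buffer now: "AJAPAPAAPAPAA"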